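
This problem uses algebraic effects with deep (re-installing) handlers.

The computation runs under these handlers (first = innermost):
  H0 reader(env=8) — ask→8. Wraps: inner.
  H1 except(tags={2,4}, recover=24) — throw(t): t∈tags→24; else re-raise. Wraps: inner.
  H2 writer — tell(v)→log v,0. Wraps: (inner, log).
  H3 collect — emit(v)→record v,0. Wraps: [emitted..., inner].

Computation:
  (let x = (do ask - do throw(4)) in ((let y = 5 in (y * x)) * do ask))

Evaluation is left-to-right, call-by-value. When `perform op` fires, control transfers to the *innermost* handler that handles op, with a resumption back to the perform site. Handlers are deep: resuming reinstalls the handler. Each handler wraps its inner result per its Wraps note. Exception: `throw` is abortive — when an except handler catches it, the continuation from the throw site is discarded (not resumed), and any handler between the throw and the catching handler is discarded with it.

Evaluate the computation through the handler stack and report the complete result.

Step-by-step:
ask @ H0 ⇒ 8
throw(4) @ H1 caught ⇒ 24
H2 returns (24, ())
H3 returns [(24, ())]
= [(24, ())]

Answer: [(24, ())]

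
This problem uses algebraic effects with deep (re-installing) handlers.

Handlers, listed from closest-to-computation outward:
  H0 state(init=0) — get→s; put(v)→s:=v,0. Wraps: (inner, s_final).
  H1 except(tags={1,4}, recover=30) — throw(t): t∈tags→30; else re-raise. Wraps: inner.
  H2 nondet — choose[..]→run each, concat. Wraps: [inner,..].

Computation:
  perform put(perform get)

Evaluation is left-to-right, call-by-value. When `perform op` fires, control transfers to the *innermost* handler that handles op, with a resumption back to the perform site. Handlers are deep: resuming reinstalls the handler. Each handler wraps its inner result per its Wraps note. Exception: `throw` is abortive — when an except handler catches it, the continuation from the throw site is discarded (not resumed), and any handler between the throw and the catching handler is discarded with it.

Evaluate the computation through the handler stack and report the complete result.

Answer: [(0, 0)]

Working:
get @ H0 ⇒ 0
put(0) @ H0 ⇒ s:=0
H0 returns (0, 0)
H1 returns (0, 0)
H2 returns [(0, 0)]
= [(0, 0)]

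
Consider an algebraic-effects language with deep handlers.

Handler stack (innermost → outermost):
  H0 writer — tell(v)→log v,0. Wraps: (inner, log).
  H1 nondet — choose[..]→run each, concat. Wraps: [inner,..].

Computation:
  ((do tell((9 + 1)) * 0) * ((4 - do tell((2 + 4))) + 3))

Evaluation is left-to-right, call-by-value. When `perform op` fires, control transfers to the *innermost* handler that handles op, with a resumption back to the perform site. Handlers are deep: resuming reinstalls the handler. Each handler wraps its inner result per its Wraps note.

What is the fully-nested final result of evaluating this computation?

Answer: [(0, (10, 6))]

Evaluation trace:
tell(10) @ H0 ⇒ log+=10
tell(6) @ H0 ⇒ log+=6
H0 returns (0, (10, 6))
H1 returns [(0, (10, 6))]
= [(0, (10, 6))]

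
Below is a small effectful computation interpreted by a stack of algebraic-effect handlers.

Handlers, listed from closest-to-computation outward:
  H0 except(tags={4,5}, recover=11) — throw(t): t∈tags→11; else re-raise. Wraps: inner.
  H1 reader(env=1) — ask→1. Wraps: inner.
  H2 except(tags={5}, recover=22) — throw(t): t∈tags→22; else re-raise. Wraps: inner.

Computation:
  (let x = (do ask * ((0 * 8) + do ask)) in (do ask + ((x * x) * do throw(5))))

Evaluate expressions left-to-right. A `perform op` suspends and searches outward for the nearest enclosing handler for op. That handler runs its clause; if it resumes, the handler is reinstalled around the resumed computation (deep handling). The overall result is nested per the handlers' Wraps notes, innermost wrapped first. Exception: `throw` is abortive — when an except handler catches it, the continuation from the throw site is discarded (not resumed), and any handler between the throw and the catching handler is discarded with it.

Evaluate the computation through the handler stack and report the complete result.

Answer: 11

Working:
ask @ H1 ⇒ 1
ask @ H1 ⇒ 1
ask @ H1 ⇒ 1
throw(5) @ H0 caught ⇒ 11
H1 returns 11
H2 returns 11
= 11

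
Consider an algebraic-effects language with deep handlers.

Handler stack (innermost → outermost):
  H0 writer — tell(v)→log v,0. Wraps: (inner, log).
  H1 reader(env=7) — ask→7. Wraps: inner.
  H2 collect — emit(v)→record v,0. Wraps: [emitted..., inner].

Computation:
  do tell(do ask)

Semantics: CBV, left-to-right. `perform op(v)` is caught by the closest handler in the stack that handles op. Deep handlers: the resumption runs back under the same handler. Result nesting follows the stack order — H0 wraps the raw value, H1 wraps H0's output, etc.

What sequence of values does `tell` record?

Answer: (7)

Evaluation trace:
ask @ H1 ⇒ 7
tell(7) @ H0 ⇒ log+=7
H0 returns (0, (7))
H1 returns (0, (7))
H2 returns [(0, (7))]
= [(0, (7))]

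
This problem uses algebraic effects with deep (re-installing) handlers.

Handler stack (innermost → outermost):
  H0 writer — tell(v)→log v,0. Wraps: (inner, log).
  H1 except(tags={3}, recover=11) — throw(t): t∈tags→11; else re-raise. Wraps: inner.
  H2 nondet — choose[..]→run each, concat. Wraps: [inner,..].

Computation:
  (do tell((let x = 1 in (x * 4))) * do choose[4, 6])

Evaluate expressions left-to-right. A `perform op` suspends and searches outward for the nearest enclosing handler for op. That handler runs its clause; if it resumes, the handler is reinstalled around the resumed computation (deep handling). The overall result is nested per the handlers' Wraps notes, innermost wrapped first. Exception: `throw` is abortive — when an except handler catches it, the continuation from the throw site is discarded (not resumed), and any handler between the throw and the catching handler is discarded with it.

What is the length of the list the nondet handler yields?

Evaluation trace:
tell(4) @ H0 ⇒ log+=4
choose[4, 6] @ H2
  branch[0] choose=4:
    H0 returns (0, (4))
    H1 returns (0, (4))
    H2 returns [(0, (4))]
  branch[1] choose=6:
    H0 returns (0, (4))
    H1 returns (0, (4))
    H2 returns [(0, (4))]
= [(0, (4)), (0, (4))]

Answer: 2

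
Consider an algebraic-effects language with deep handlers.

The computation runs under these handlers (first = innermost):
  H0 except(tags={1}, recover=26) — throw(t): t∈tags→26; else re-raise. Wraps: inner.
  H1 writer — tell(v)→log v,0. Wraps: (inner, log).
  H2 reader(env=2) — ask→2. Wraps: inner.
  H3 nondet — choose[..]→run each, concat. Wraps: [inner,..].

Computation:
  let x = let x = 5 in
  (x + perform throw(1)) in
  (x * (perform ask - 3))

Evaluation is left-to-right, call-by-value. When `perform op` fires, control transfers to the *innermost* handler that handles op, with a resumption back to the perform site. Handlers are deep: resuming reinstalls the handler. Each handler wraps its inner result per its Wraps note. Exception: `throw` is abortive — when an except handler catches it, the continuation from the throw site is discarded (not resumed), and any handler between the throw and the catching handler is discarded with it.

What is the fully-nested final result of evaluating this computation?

Step-by-step:
throw(1) @ H0 caught ⇒ 26
H1 returns (26, ())
H2 returns (26, ())
H3 returns [(26, ())]
= [(26, ())]

Answer: [(26, ())]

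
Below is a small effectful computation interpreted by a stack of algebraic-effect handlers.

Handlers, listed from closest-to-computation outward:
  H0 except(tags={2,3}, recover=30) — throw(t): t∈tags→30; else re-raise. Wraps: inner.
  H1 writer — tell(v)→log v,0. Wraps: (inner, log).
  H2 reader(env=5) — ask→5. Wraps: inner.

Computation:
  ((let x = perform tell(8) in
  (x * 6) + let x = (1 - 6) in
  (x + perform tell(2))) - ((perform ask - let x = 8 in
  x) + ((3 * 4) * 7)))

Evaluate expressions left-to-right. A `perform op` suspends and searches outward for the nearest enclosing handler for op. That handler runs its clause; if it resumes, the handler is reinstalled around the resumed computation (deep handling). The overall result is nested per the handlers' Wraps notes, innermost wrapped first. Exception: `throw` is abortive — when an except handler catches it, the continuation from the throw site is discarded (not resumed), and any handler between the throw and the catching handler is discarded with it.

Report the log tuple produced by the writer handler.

Evaluation trace:
tell(8) @ H1 ⇒ log+=8
tell(2) @ H1 ⇒ log+=2
ask @ H2 ⇒ 5
H0 returns -86
H1 returns (-86, (8, 2))
H2 returns (-86, (8, 2))
= (-86, (8, 2))

Answer: (8, 2)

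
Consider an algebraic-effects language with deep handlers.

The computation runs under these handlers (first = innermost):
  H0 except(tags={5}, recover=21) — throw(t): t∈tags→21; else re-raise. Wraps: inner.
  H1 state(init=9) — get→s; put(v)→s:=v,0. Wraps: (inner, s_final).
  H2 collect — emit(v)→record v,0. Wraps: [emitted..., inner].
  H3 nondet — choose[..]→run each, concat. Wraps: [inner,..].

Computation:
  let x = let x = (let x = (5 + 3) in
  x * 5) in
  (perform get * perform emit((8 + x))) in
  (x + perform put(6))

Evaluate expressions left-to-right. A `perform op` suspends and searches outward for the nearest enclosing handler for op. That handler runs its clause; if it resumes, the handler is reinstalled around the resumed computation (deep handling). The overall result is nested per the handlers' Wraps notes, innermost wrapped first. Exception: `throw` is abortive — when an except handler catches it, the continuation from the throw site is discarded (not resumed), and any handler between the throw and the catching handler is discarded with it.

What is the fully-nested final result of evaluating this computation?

Answer: [[48, (0, 6)]]

Step-by-step:
get @ H1 ⇒ 9
emit(48) @ H2 ⇒ out+=48
put(6) @ H1 ⇒ s:=6
H0 returns 0
H1 returns (0, 6)
H2 returns [48, (0, 6)]
H3 returns [[48, (0, 6)]]
= [[48, (0, 6)]]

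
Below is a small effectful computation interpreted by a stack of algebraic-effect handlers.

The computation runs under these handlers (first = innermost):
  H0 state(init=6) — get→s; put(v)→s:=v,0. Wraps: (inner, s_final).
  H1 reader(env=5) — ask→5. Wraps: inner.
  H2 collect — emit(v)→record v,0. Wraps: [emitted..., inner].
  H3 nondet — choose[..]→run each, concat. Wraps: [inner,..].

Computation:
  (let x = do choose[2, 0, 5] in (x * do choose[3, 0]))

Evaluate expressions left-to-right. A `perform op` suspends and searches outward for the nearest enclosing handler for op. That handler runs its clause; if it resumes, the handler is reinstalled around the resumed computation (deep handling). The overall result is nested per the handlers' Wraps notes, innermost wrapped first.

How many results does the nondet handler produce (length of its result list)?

Answer: 6

Working:
choose[2, 0, 5] @ H3
  branch[0] choose=2:
    choose[3, 0] @ H3
      branch[0] choose=3:
        H0 returns (6, 6)
        H1 returns (6, 6)
        H2 returns [(6, 6)]
        H3 returns [[(6, 6)]]
      branch[1] choose=0:
        H0 returns (0, 6)
        H1 returns (0, 6)
        H2 returns [(0, 6)]
        H3 returns [[(0, 6)]]
  branch[1] choose=0:
    choose[3, 0] @ H3
      branch[0] choose=3:
        H0 returns (0, 6)
        H1 returns (0, 6)
        H2 returns [(0, 6)]
        H3 returns [[(0, 6)]]
      branch[1] choose=0:
        H0 returns (0, 6)
        H1 returns (0, 6)
        H2 returns [(0, 6)]
        H3 returns [[(0, 6)]]
  branch[2] choose=5:
    choose[3, 0] @ H3
      branch[0] choose=3:
        H0 returns (15, 6)
        H1 returns (15, 6)
        H2 returns [(15, 6)]
        H3 returns [[(15, 6)]]
      branch[1] choose=0:
        H0 returns (0, 6)
        H1 returns (0, 6)
        H2 returns [(0, 6)]
        H3 returns [[(0, 6)]]
= [[(6, 6)], [(0, 6)], [(0, 6)], [(0, 6)], [(15, 6)], [(0, 6)]]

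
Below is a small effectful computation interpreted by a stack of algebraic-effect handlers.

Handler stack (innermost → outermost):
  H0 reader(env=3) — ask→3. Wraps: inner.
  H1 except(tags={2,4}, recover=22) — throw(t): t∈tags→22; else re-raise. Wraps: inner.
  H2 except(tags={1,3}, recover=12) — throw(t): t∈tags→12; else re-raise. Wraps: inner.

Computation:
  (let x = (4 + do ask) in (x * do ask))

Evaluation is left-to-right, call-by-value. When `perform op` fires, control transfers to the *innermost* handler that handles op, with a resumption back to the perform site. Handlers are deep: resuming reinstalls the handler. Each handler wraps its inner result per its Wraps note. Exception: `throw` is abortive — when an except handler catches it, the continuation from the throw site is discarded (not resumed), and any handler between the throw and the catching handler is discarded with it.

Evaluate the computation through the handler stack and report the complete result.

Answer: 21

Step-by-step:
ask @ H0 ⇒ 3
ask @ H0 ⇒ 3
H0 returns 21
H1 returns 21
H2 returns 21
= 21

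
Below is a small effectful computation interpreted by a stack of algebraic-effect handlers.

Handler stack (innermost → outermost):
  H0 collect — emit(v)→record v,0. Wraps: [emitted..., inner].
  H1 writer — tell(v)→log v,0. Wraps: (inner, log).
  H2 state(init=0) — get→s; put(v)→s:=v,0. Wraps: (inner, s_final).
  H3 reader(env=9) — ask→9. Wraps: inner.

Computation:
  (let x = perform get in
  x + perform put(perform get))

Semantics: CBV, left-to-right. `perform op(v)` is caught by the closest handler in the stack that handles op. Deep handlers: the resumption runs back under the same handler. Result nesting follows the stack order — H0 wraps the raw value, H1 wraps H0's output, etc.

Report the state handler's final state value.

Working:
get @ H2 ⇒ 0
get @ H2 ⇒ 0
put(0) @ H2 ⇒ s:=0
H0 returns [0]
H1 returns ([0], ())
H2 returns (([0], ()), 0)
H3 returns (([0], ()), 0)
= (([0], ()), 0)

Answer: 0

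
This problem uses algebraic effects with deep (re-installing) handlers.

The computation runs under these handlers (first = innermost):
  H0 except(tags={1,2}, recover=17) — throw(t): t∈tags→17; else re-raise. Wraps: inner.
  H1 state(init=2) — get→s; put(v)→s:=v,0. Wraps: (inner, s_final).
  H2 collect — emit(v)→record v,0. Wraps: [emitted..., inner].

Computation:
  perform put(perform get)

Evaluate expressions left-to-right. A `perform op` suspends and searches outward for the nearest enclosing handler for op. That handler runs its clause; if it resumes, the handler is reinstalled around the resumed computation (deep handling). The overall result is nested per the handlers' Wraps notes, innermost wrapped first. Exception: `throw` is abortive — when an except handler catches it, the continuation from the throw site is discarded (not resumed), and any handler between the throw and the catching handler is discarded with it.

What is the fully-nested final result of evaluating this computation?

Answer: [(0, 2)]

Evaluation trace:
get @ H1 ⇒ 2
put(2) @ H1 ⇒ s:=2
H0 returns 0
H1 returns (0, 2)
H2 returns [(0, 2)]
= [(0, 2)]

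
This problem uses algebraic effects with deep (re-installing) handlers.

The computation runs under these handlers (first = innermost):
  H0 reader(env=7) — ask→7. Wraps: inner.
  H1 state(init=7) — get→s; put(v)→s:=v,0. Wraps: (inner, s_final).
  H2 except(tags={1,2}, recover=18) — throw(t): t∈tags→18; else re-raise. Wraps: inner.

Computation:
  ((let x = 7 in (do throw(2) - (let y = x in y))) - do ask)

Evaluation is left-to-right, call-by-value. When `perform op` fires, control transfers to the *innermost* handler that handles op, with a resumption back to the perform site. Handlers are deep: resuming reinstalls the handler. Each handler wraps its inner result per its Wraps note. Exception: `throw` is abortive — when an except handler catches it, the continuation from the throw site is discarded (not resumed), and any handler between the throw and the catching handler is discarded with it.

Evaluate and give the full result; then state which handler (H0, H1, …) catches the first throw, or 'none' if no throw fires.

Answer: 18 ; first throw caught by: H2

Working:
throw(2) @ H2 caught ⇒ 18
= 18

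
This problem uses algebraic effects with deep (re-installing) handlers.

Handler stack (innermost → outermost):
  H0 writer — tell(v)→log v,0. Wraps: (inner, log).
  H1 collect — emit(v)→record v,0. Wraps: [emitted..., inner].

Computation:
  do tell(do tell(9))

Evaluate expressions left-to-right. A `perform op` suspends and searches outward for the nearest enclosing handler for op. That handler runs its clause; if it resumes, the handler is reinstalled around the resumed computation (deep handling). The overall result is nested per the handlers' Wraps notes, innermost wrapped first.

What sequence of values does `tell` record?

Answer: (9, 0)

Step-by-step:
tell(9) @ H0 ⇒ log+=9
tell(0) @ H0 ⇒ log+=0
H0 returns (0, (9, 0))
H1 returns [(0, (9, 0))]
= [(0, (9, 0))]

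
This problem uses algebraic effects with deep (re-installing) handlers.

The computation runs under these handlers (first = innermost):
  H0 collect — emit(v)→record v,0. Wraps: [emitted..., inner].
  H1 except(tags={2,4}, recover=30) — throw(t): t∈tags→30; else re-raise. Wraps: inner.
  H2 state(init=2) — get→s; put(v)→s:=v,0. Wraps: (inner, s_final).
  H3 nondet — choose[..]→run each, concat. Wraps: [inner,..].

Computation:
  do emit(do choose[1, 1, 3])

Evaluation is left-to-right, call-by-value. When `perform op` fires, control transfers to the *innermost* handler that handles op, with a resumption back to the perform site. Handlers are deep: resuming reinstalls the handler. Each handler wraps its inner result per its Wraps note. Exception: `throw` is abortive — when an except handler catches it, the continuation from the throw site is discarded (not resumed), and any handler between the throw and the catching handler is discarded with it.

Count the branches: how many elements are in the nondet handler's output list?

Working:
choose[1, 1, 3] @ H3
  branch[0] choose=1:
    emit(1) @ H0 ⇒ out+=1
    H0 returns [1, 0]
    H1 returns [1, 0]
    H2 returns ([1, 0], 2)
    H3 returns [([1, 0], 2)]
  branch[1] choose=1:
    emit(1) @ H0 ⇒ out+=1
    H0 returns [1, 0]
    H1 returns [1, 0]
    H2 returns ([1, 0], 2)
    H3 returns [([1, 0], 2)]
  branch[2] choose=3:
    emit(3) @ H0 ⇒ out+=3
    H0 returns [3, 0]
    H1 returns [3, 0]
    H2 returns ([3, 0], 2)
    H3 returns [([3, 0], 2)]
= [([1, 0], 2), ([1, 0], 2), ([3, 0], 2)]

Answer: 3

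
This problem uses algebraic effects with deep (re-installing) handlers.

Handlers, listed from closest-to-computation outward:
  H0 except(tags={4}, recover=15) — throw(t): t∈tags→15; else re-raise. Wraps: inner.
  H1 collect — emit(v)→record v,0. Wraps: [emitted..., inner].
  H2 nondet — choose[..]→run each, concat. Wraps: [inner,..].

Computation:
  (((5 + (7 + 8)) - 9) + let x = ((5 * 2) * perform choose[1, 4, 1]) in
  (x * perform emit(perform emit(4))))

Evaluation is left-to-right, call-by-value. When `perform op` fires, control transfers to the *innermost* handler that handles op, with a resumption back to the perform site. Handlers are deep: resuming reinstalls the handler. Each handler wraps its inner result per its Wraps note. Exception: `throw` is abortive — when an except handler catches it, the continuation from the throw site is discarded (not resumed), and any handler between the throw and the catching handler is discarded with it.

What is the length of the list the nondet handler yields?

Step-by-step:
choose[1, 4, 1] @ H2
  branch[0] choose=1:
    emit(4) @ H1 ⇒ out+=4
    emit(0) @ H1 ⇒ out+=0
    H0 returns 11
    H1 returns [4, 0, 11]
    H2 returns [[4, 0, 11]]
  branch[1] choose=4:
    emit(4) @ H1 ⇒ out+=4
    emit(0) @ H1 ⇒ out+=0
    H0 returns 11
    H1 returns [4, 0, 11]
    H2 returns [[4, 0, 11]]
  branch[2] choose=1:
    emit(4) @ H1 ⇒ out+=4
    emit(0) @ H1 ⇒ out+=0
    H0 returns 11
    H1 returns [4, 0, 11]
    H2 returns [[4, 0, 11]]
= [[4, 0, 11], [4, 0, 11], [4, 0, 11]]

Answer: 3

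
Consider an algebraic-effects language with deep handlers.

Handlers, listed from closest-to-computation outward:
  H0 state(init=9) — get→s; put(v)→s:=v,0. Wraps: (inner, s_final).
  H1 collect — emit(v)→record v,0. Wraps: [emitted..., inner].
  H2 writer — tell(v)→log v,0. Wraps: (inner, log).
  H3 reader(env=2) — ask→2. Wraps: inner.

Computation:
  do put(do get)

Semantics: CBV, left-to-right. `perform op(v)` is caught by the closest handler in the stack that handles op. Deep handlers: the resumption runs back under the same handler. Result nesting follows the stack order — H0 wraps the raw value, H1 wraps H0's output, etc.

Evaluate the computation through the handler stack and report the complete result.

Answer: ([(0, 9)], ())

Working:
get @ H0 ⇒ 9
put(9) @ H0 ⇒ s:=9
H0 returns (0, 9)
H1 returns [(0, 9)]
H2 returns ([(0, 9)], ())
H3 returns ([(0, 9)], ())
= ([(0, 9)], ())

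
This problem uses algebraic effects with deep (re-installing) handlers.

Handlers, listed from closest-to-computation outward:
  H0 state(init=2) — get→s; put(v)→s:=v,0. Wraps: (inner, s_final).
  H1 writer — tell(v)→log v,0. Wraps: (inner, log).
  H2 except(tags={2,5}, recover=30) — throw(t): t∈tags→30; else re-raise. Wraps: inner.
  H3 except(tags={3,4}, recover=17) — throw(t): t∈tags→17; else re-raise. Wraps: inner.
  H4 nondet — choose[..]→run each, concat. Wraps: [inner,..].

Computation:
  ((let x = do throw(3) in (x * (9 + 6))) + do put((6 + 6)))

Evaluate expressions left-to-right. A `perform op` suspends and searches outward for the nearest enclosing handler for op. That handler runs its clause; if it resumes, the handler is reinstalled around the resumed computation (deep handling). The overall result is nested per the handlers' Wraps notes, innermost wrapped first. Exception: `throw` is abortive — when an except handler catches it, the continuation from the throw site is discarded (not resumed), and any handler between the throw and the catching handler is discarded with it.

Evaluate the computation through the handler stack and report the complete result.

Evaluation trace:
throw(3) @ H2 re-raised
throw(3) @ H3 caught ⇒ 17
H4 returns [17]
= [17]

Answer: [17]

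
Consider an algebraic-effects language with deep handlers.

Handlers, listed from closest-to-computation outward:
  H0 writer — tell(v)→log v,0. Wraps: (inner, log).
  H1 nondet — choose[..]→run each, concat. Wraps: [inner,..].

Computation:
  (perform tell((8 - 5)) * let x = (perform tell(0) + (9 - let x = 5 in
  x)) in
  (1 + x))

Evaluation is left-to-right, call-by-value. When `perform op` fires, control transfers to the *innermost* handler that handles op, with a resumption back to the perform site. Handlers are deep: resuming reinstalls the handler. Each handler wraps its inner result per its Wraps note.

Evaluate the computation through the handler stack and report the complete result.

Step-by-step:
tell(3) @ H0 ⇒ log+=3
tell(0) @ H0 ⇒ log+=0
H0 returns (0, (3, 0))
H1 returns [(0, (3, 0))]
= [(0, (3, 0))]

Answer: [(0, (3, 0))]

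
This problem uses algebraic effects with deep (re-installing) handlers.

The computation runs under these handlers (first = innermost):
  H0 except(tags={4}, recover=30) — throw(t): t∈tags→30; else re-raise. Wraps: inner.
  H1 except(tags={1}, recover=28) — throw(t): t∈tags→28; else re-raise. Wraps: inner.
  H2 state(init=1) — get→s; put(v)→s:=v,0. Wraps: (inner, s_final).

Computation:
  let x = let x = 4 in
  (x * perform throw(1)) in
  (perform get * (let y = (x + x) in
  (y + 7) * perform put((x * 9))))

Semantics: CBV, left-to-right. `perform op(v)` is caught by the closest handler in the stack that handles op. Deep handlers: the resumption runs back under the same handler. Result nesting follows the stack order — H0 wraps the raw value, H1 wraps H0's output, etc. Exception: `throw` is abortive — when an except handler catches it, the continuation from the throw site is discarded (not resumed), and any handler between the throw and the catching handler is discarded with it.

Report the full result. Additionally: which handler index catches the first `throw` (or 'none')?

Step-by-step:
throw(1) @ H0 re-raised
throw(1) @ H1 caught ⇒ 28
H2 returns (28, 1)
= (28, 1)

Answer: (28, 1) ; first throw caught by: H1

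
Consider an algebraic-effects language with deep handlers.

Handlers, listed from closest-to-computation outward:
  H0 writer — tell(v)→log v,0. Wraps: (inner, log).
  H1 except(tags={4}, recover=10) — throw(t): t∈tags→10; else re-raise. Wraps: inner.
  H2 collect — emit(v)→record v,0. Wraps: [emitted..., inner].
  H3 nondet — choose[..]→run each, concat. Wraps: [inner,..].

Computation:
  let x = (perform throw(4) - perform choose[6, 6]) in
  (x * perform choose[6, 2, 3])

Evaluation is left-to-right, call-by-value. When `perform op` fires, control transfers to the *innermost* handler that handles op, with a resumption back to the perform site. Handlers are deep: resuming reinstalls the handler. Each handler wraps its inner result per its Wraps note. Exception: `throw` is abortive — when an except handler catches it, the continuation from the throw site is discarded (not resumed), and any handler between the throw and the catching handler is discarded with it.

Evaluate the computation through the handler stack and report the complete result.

Evaluation trace:
throw(4) @ H1 caught ⇒ 10
H2 returns [10]
H3 returns [[10]]
= [[10]]

Answer: [[10]]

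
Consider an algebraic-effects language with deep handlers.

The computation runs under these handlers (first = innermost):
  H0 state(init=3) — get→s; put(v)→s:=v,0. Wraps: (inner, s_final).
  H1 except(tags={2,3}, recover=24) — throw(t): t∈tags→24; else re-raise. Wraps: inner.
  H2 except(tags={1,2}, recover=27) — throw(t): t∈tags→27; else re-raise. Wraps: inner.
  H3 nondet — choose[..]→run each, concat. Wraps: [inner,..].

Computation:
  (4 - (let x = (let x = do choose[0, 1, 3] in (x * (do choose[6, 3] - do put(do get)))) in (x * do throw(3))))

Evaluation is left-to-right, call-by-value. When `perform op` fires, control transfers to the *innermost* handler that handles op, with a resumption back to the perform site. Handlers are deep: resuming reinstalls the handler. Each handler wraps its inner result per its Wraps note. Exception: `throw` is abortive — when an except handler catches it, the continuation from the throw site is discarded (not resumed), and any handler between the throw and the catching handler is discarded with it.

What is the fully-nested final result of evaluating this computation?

Answer: [24, 24, 24, 24, 24, 24]

Working:
choose[0, 1, 3] @ H3
  branch[0] choose=0:
    choose[6, 3] @ H3
      branch[0] choose=6:
        get @ H0 ⇒ 3
        put(3) @ H0 ⇒ s:=3
        throw(3) @ H1 caught ⇒ 24
        H2 returns 24
        H3 returns [24]
      branch[1] choose=3:
        get @ H0 ⇒ 3
        put(3) @ H0 ⇒ s:=3
        throw(3) @ H1 caught ⇒ 24
        H2 returns 24
        H3 returns [24]
  branch[1] choose=1:
    choose[6, 3] @ H3
      branch[0] choose=6:
        get @ H0 ⇒ 3
        put(3) @ H0 ⇒ s:=3
        throw(3) @ H1 caught ⇒ 24
        H2 returns 24
        H3 returns [24]
      branch[1] choose=3:
        get @ H0 ⇒ 3
        put(3) @ H0 ⇒ s:=3
        throw(3) @ H1 caught ⇒ 24
        H2 returns 24
        H3 returns [24]
  branch[2] choose=3:
    choose[6, 3] @ H3
      branch[0] choose=6:
        get @ H0 ⇒ 3
        put(3) @ H0 ⇒ s:=3
        throw(3) @ H1 caught ⇒ 24
        H2 returns 24
        H3 returns [24]
      branch[1] choose=3:
        get @ H0 ⇒ 3
        put(3) @ H0 ⇒ s:=3
        throw(3) @ H1 caught ⇒ 24
        H2 returns 24
        H3 returns [24]
= [24, 24, 24, 24, 24, 24]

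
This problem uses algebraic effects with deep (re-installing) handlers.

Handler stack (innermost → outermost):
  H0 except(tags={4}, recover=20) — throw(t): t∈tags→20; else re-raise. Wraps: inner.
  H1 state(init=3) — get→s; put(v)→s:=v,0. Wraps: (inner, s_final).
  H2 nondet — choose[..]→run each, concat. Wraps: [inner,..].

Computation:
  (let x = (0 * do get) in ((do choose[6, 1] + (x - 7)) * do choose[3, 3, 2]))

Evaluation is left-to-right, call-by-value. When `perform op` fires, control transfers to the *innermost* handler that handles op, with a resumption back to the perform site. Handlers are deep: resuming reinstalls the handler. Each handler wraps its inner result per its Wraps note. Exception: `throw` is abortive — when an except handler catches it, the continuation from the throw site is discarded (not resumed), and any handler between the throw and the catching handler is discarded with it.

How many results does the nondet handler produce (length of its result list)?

Answer: 6

Working:
get @ H1 ⇒ 3
choose[6, 1] @ H2
  branch[0] choose=6:
    choose[3, 3, 2] @ H2
      branch[0] choose=3:
        H0 returns -3
        H1 returns (-3, 3)
        H2 returns [(-3, 3)]
      branch[1] choose=3:
        H0 returns -3
        H1 returns (-3, 3)
        H2 returns [(-3, 3)]
      branch[2] choose=2:
        H0 returns -2
        H1 returns (-2, 3)
        H2 returns [(-2, 3)]
  branch[1] choose=1:
    choose[3, 3, 2] @ H2
      branch[0] choose=3:
        H0 returns -18
        H1 returns (-18, 3)
        H2 returns [(-18, 3)]
      branch[1] choose=3:
        H0 returns -18
        H1 returns (-18, 3)
        H2 returns [(-18, 3)]
      branch[2] choose=2:
        H0 returns -12
        H1 returns (-12, 3)
        H2 returns [(-12, 3)]
= [(-3, 3), (-3, 3), (-2, 3), (-18, 3), (-18, 3), (-12, 3)]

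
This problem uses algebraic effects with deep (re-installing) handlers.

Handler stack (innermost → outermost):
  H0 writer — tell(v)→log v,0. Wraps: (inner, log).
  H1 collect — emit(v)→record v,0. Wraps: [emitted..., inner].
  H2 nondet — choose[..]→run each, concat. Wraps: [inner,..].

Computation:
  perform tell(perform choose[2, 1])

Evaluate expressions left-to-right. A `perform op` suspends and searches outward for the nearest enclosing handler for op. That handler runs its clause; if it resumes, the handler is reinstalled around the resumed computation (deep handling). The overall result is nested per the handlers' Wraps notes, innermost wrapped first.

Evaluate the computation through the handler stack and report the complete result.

Working:
choose[2, 1] @ H2
  branch[0] choose=2:
    tell(2) @ H0 ⇒ log+=2
    H0 returns (0, (2))
    H1 returns [(0, (2))]
    H2 returns [[(0, (2))]]
  branch[1] choose=1:
    tell(1) @ H0 ⇒ log+=1
    H0 returns (0, (1))
    H1 returns [(0, (1))]
    H2 returns [[(0, (1))]]
= [[(0, (2))], [(0, (1))]]

Answer: [[(0, (2))], [(0, (1))]]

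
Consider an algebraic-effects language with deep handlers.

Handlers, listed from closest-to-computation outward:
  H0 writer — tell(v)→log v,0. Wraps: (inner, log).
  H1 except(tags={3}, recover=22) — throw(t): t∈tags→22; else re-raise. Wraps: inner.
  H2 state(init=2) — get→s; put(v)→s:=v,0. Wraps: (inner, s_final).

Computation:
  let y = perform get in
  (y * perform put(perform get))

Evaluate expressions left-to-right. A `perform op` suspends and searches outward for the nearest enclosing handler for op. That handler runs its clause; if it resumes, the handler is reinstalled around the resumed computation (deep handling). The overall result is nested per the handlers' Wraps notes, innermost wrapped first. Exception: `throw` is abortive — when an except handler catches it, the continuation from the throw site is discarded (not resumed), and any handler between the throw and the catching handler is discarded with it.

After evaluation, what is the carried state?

Answer: 2

Working:
get @ H2 ⇒ 2
get @ H2 ⇒ 2
put(2) @ H2 ⇒ s:=2
H0 returns (0, ())
H1 returns (0, ())
H2 returns ((0, ()), 2)
= ((0, ()), 2)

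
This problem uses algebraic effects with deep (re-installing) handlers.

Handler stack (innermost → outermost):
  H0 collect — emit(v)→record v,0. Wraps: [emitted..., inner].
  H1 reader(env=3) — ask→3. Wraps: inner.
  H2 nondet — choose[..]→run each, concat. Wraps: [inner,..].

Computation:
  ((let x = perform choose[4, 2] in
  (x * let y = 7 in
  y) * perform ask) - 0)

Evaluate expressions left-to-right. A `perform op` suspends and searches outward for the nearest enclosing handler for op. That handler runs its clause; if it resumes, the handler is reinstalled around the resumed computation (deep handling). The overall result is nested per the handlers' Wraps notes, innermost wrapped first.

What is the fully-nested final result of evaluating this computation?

Working:
choose[4, 2] @ H2
  branch[0] choose=4:
    ask @ H1 ⇒ 3
    H0 returns [84]
    H1 returns [84]
    H2 returns [[84]]
  branch[1] choose=2:
    ask @ H1 ⇒ 3
    H0 returns [42]
    H1 returns [42]
    H2 returns [[42]]
= [[84], [42]]

Answer: [[84], [42]]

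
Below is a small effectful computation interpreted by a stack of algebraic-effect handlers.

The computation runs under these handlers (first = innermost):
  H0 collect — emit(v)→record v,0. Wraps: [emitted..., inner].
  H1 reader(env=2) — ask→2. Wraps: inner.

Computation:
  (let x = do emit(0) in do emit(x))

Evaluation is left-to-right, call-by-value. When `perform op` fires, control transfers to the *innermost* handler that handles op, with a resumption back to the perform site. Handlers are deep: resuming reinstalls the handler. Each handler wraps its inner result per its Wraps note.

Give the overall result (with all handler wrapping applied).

Step-by-step:
emit(0) @ H0 ⇒ out+=0
emit(0) @ H0 ⇒ out+=0
H0 returns [0, 0, 0]
H1 returns [0, 0, 0]
= [0, 0, 0]

Answer: [0, 0, 0]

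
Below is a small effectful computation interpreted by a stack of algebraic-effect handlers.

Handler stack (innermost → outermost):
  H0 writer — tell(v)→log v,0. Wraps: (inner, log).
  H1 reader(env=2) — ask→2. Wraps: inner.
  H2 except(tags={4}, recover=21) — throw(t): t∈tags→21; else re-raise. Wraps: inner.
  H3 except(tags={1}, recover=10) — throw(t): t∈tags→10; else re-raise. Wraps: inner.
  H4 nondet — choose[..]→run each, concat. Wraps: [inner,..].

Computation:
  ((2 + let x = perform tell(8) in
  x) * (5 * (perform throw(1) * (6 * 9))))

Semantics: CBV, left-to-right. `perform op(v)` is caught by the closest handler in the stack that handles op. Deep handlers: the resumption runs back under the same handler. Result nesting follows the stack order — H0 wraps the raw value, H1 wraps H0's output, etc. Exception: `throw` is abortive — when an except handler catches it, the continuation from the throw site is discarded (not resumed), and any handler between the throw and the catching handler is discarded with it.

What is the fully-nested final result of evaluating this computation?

Evaluation trace:
tell(8) @ H0 ⇒ log+=8
throw(1) @ H2 re-raised
throw(1) @ H3 caught ⇒ 10
H4 returns [10]
= [10]

Answer: [10]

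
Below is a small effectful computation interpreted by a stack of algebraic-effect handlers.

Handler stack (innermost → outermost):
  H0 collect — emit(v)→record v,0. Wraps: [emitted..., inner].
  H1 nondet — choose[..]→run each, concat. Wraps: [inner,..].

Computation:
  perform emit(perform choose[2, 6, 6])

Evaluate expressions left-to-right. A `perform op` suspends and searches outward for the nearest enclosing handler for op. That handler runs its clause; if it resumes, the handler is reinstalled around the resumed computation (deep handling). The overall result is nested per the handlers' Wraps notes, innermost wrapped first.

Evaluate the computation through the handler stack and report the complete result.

Answer: [[2, 0], [6, 0], [6, 0]]

Step-by-step:
choose[2, 6, 6] @ H1
  branch[0] choose=2:
    emit(2) @ H0 ⇒ out+=2
    H0 returns [2, 0]
    H1 returns [[2, 0]]
  branch[1] choose=6:
    emit(6) @ H0 ⇒ out+=6
    H0 returns [6, 0]
    H1 returns [[6, 0]]
  branch[2] choose=6:
    emit(6) @ H0 ⇒ out+=6
    H0 returns [6, 0]
    H1 returns [[6, 0]]
= [[2, 0], [6, 0], [6, 0]]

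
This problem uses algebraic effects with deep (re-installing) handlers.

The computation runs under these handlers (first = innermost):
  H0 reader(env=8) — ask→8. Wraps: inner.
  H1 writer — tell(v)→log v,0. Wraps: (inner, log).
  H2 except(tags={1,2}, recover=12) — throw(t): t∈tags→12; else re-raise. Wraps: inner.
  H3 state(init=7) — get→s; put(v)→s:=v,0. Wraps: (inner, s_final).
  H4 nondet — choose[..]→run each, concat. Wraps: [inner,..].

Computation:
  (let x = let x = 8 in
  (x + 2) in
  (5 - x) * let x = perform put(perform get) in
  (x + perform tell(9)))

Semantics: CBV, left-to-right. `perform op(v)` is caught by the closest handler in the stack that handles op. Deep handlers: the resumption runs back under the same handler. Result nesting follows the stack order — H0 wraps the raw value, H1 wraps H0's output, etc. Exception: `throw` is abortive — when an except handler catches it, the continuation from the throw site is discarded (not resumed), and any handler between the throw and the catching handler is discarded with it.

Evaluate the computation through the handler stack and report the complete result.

Working:
get @ H3 ⇒ 7
put(7) @ H3 ⇒ s:=7
tell(9) @ H1 ⇒ log+=9
H0 returns 0
H1 returns (0, (9))
H2 returns (0, (9))
H3 returns ((0, (9)), 7)
H4 returns [((0, (9)), 7)]
= [((0, (9)), 7)]

Answer: [((0, (9)), 7)]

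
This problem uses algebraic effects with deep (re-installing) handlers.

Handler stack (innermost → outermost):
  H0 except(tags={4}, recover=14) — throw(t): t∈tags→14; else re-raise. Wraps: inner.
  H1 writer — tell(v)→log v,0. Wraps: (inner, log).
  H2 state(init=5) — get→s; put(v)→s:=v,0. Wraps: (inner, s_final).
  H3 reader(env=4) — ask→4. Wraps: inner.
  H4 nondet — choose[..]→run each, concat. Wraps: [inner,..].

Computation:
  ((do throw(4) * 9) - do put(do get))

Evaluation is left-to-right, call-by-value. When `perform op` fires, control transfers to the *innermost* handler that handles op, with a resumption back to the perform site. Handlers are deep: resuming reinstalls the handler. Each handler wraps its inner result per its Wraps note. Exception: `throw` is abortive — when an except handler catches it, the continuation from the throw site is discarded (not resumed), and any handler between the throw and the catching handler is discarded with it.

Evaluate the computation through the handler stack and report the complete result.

Answer: [((14, ()), 5)]

Evaluation trace:
throw(4) @ H0 caught ⇒ 14
H1 returns (14, ())
H2 returns ((14, ()), 5)
H3 returns ((14, ()), 5)
H4 returns [((14, ()), 5)]
= [((14, ()), 5)]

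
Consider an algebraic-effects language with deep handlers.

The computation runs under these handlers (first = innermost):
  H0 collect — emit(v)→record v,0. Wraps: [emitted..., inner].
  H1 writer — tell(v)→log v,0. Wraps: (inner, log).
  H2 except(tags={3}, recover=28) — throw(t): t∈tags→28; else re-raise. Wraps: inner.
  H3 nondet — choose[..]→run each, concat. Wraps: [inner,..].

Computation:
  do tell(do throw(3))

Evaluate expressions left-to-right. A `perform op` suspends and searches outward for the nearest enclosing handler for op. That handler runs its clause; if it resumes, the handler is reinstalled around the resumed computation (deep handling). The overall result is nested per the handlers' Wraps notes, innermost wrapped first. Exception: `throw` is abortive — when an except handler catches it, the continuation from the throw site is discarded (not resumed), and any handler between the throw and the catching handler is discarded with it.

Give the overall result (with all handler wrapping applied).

Answer: [28]

Working:
throw(3) @ H2 caught ⇒ 28
H3 returns [28]
= [28]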